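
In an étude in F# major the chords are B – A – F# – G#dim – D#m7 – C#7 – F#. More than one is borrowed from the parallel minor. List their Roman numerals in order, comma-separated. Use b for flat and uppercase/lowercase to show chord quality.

F# major has the diatonic set F#, G#m, A#m, B, C#, D#m, E#dim. B, F#, D#m7 and C#7 all belong to that set. A (A–C#–E) doesn't fit — on degree 3 F# major would have A#m (iii). A is the degree-3 chord of F# minor, so it is the borrowed bIII. G#dim (G#–B–D) doesn't fit — on degree 2 F# major would have G#m (ii). G#dim is the degree-2 chord of F# minor, so it is the borrowed ii°.

bIII, ii°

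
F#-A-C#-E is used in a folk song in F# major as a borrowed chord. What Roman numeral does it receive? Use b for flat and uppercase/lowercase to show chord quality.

i7

F# is scale degree 1 in F# major. Diatonically F# major has F# (I) on that degree; F#–A–C#–E is instead the minor-seventh chord native to F# minor, so it takes the label i7.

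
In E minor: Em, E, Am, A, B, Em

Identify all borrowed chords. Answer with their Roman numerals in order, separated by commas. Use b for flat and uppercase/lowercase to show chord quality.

I, IV

The diatonic triads in E minor (with V from harmonic minor) are Em, F#dim, G, Am, B, C, D. Em, Am and B all belong to that set. E (E–G#–B) doesn't fit — on degree 1 E minor would have Em (i). E is the degree-1 chord of E major, so it is the borrowed I. A (A–C#–E) doesn't fit — on degree 4 E minor would have Am (iv). A is the degree-4 chord of E major, so it is the borrowed IV.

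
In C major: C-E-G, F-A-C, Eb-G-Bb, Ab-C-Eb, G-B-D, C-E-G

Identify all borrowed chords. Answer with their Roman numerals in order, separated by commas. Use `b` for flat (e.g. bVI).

bIII, bVI

In C major the diatonic chords are C, Dm, Em, F, G, Am, Bdim. C–E–G = C, F–A–C = F and G–B–D = G all belong to that set. But Eb–G–Bb is foreign: the diatonic iii on degree 3 is Em, whereas Eb comes from C minor. It is labeled bIII. Ab–C–Eb is not: scale degree 6 in C major carries Am (vi). In C minor the chord on that degree is Ab, so here it functions as bVI, borrowed from the parallel minor.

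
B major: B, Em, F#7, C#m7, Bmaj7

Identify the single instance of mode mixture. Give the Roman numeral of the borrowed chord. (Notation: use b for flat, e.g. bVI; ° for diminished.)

In B major the diatonic chords are B, C#m, D#m, E, F#, G#m, A#dim. Of the given chords, B, F#7, C#m7 and Bmaj7 are diatonic. But Em (E–G–B) is foreign: the diatonic IV on degree 4 is E, whereas Em comes from B minor. It is labeled iv.

iv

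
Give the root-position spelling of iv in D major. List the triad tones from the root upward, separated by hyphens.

The root, G, is scale degree 4 — the same note in D major and D minor; only the chord quality changes. Building the minor chord from the parallel minor on G: G–Bb–D.

G-Bb-D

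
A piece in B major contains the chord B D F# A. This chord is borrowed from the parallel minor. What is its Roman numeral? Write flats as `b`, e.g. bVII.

i7

The root B is the diatonic 1st degree of B major; the borrowing shows in the chord quality. B–D–F#–A is a minor-seventh chord — the form found in B minor, not the diatonic I (B). Borrowed into B major it is written i7.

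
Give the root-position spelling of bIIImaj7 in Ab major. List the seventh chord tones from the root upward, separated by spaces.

Cb Eb Gb Bb

Scale degree 3 in Ab major is C. bIIImaj7 uses the lowered form, Cb, taken from Ab minor. Building the major-seventh chord from the parallel minor on Cb: Cb–Eb–Gb–Bb.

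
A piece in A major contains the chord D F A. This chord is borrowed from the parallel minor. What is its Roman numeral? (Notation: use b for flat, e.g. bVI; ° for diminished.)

The root D is the diatonic 4th degree of A major; the borrowing shows in the chord quality. The diatonic chord on degree 4 would be D (IV), but D–F–A is the minor chord from A minor. As a borrowed chord it is labeled iv.

iv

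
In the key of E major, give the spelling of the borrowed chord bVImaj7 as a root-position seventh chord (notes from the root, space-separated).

Scale degree 6 in E major is C#. bVImaj7 uses the lowered form, C, taken from E minor. Stacking thirds in E minor on C gives C–E–G–B.

C E G B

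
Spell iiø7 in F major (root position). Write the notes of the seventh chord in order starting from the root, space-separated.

G Bb Db F

The root, G, is scale degree 2 — the same note in F major and F minor; only the chord quality changes. Stacking thirds in F minor on G gives G–Bb–Db–F.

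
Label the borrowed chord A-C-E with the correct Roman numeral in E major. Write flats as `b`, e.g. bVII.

iv

The root A is the diatonic 4th degree of E major; the borrowing shows in the chord quality. The diatonic chord on degree 4 would be A (IV), but A–C–E is the minor chord from E minor. As a borrowed chord it is labeled iv.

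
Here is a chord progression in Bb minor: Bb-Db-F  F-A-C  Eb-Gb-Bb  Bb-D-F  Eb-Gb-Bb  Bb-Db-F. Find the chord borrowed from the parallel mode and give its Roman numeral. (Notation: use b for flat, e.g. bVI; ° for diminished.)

I

The diatonic triads in Bb minor (with V from harmonic minor) are Bbm, Cdim, Db, Ebm, F, Gb, Ab. Bb–Db–F = Bbm, F–A–C = F and Eb–Gb–Bb = Ebm all belong to that set. But Bb–D–F is foreign: the diatonic i on degree 1 is Bbm, whereas Bb comes from Bb major. It is labeled I.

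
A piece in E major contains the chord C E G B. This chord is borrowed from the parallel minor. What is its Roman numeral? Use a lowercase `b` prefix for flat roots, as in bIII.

bVImaj7

The root C is the lowered 6th scale degree — diatonically E major has C# there. Diatonically E major has C#m (vi) on that degree; C–E–G–B is instead the major-seventh chord native to E minor, so it takes the label bVImaj7.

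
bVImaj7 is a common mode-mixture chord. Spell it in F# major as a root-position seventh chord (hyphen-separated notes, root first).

bVImaj7 is built on the lowered scale degree 6. In F# major degree 6 is D#; lowered it becomes D. Building the major-seventh chord from the parallel minor on D: D–F#–A–C#.

D-F#-A-C#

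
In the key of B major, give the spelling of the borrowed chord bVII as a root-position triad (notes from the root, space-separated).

A C# E

bVII is built on the lowered scale degree 7. In B major degree 7 is A#; lowered it becomes A. In B minor the chord on A is A–C#–E.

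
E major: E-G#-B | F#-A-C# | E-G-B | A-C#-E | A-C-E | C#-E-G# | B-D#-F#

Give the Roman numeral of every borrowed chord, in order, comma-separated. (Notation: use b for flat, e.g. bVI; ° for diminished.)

E major has the diatonic set E, F#m, G#m, A, B, C#m, D#dim. E–G#–B = E, F#–A–C# = F#m, A–C#–E = A, C#–E–G# = C#m and B–D#–F# = B are all diatonic. But E–G–B is foreign: the diatonic I on degree 1 is E, whereas Em comes from E minor. It is labeled i. A–C–E is not: scale degree 4 in E major carries A (IV). In E minor the chord on that degree is Am, so here it functions as iv, borrowed from the parallel minor.

i, iv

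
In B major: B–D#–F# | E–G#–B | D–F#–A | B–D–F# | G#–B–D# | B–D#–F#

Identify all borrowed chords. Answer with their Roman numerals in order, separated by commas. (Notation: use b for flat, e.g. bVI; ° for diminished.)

The diatonic triads in B major are B, C#m, D#m, E, F#, G#m, A#dim. B–D#–F# = B, E–G#–B = E and G#–B–D# = G#m are all diatonic. D–F#–A doesn't fit — on degree 3 B major would have D#m (iii). D is the degree-3 chord of B minor, so it is the borrowed bIII. But B–D–F# is foreign: the diatonic I on degree 1 is B, whereas Bm comes from B minor. It is labeled i.

bIII, i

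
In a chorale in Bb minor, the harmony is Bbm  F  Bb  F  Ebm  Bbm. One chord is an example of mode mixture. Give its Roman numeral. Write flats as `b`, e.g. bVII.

In Bb minor (with V from harmonic minor) the diatonic chords are Bbm, Cdim, Db, Ebm, F, Gb, Ab. Bbm, F and Ebm all belong to that set. But Bb (Bb–D–F) is foreign: the diatonic i on degree 1 is Bbm, whereas Bb comes from Bb major. It is labeled I.

I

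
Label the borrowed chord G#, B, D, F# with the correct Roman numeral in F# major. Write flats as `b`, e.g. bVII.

The root G# is the diatonic 2nd degree of F# major; the borrowing shows in the chord quality. G#–B–D–F# is a half-diminished-seventh chord — the form found in F# minor, not the diatonic ii (G#m). Borrowed into F# major it is written iiø7.

iiø7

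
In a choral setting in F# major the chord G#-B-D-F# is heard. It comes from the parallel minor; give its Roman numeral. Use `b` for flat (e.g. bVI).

G# is scale degree 2 in F# major. Diatonically F# major has G#m (ii) on that degree; G#–B–D–F# is instead the half-diminished-seventh chord native to F# minor, so it takes the label iiø7.

iiø7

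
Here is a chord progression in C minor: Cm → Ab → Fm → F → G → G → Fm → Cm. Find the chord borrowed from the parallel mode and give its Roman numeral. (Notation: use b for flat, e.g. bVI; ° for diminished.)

IV

C minor has the diatonic set Cm, Ddim, Eb, Fm, G, Ab, Bb (with V from harmonic minor). Of the given chords, Cm, Ab, Fm and G are diatonic. F (F–A–C) doesn't fit — on degree 4 C minor would have Fm (iv). F is the degree-4 chord of C major, so it is the borrowed IV.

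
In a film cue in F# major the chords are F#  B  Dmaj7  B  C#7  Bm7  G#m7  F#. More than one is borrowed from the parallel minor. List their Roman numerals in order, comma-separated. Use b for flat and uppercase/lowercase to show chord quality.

bVImaj7, iv7

In F# major the diatonic chords are F#, G#m, A#m, B, C#, D#m, E#dim. Of the given chords, F#, B, C#7 and G#m7 are diatonic. Dmaj7 (D–F#–A–C#) doesn't fit — on degree 6 F# major would have D#m (vi). Dmaj7 is the degree-6 chord of F# minor, so it is the borrowed bVImaj7. Bm7 (B–D–F#–A) doesn't fit — on degree 4 F# major would have B (IV). Bm7 is the degree-4 chord of F# minor, so it is the borrowed iv7.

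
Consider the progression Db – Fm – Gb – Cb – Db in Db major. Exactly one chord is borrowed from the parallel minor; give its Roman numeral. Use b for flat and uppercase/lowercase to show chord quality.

bVII

Db major has the diatonic set Db, Ebm, Fm, Gb, Ab, Bbm, Cdim. Db, Fm and Gb all belong to that set. Cb (Cb–Eb–Gb) doesn't fit — on degree 7 Db major would have Cdim (vii°). Cb is the degree-7 chord of Db minor, so it is the borrowed bVII.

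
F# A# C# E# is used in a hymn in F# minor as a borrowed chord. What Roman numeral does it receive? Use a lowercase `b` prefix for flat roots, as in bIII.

The root F# is the diatonic 1st degree of F# minor; the borrowing shows in the chord quality. F#–A#–C#–E# is a major-seventh chord — the form found in F# major, not the diatonic i (F#m). Borrowed into F# minor it is written Imaj7.

Imaj7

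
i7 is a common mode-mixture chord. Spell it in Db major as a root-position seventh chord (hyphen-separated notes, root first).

Db-Fb-Ab-Cb

i7 is built on scale degree 1, which is Db in both Db major and its parallel. Stacking thirds in Db minor on Db gives Db–Fb–Ab–Cb.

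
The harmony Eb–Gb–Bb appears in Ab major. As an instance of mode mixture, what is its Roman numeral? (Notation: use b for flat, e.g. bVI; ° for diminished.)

v

The root Eb is the diatonic 5th degree of Ab major; the borrowing shows in the chord quality. The diatonic chord on degree 5 would be Eb (V), but Eb–Gb–Bb is the minor chord from Ab minor. As a borrowed chord it is labeled v.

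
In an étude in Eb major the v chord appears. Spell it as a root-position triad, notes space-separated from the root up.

Bb Db F

The root, Bb, is scale degree 5 — the same note in Eb major and Eb minor; only the chord quality changes. Stacking thirds in Eb minor on Bb gives Bb–Db–F.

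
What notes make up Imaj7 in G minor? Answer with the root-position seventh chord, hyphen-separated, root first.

Imaj7 is built on scale degree 1, which is G in both G minor and its parallel. Building the major-seventh chord from the parallel major on G: G–B–D–F#.

G-B-D-F#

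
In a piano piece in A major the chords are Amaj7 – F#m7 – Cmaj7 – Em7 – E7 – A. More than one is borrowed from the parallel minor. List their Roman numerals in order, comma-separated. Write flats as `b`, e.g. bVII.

In A major the diatonic chords are A, Bm, C#m, D, E, F#m, G#dim. Amaj7, F#m7, E7 and A are all diatonic. Cmaj7 (C–E–G–B) doesn't fit — on degree 3 A major would have C#m (iii). Cmaj7 is the degree-3 chord of A minor, so it is the borrowed bIIImaj7. Em7 (E–G–B–D) is not: scale degree 5 in A major carries E (V). In A minor the chord on that degree is Em7, so here it functions as v7, borrowed from the parallel minor.

bIIImaj7, v7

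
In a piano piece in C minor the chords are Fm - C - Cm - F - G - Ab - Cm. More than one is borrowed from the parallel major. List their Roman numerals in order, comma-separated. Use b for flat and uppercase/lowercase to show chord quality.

I, IV

In C minor (with V from harmonic minor) the diatonic chords are Cm, Ddim, Eb, Fm, G, Ab, Bb. Of the given chords, Fm, Cm, G and Ab are diatonic. C (C–E–G) is not: scale degree 1 in C minor carries Cm (i). In C major the chord on that degree is C, so here it functions as I, borrowed from the parallel major. F (F–A–C) doesn't fit — on degree 4 C minor would have Fm (iv). F is the degree-4 chord of C major, so it is the borrowed IV.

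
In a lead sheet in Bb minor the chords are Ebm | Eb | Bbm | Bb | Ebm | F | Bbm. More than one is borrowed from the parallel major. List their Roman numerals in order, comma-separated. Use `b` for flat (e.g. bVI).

In Bb minor (with V from harmonic minor) the diatonic chords are Bbm, Cdim, Db, Ebm, F, Gb, Ab. Of the given chords, Ebm, Bbm and F are diatonic. Eb (Eb–G–Bb) is not: scale degree 4 in Bb minor carries Ebm (iv). In Bb major the chord on that degree is Eb, so here it functions as IV, borrowed from the parallel major. Bb (Bb–D–F) doesn't fit — on degree 1 Bb minor would have Bbm (i). Bb is the degree-1 chord of Bb major, so it is the borrowed I.

IV, I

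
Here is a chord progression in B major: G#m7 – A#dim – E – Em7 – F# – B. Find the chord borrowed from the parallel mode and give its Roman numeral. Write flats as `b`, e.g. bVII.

iv7

In B major the diatonic chords are B, C#m, D#m, E, F#, G#m, A#dim. G#m7, A#dim, E, F# and B are all diatonic. But Em7 (E–G–B–D) is foreign: the diatonic IV on degree 4 is E, whereas Em7 comes from B minor. It is labeled iv7.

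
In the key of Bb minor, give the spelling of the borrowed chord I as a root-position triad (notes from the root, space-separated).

Bb D F

I is built on scale degree 1, which is Bb in both Bb minor and its parallel. In Bb major the chord on Bb is Bb–D–F.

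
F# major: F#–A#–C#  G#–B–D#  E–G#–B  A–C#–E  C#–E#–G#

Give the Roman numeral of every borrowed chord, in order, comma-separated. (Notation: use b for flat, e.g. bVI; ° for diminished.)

bVII, bIII

F# major has the diatonic set F#, G#m, A#m, B, C#, D#m, E#dim. F#–A#–C# = F#, G#–B–D# = G#m and C#–E#–G# = C# all belong to that set. But E–G#–B is foreign: the diatonic vii° on degree 7 is E#dim, whereas E comes from F# minor. It is labeled bVII. But A–C#–E is foreign: the diatonic iii on degree 3 is A#m, whereas A comes from F# minor. It is labeled bIII.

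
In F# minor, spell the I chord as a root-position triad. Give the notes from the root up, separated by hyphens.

I is built on scale degree 1, which is F# in both F# minor and its parallel. In F# major the chord on F# is F#–A#–C#.

F#-A#-C#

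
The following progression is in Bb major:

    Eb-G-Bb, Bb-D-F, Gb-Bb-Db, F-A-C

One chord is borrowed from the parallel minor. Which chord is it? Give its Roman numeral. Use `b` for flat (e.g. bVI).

bVI

Bb major has the diatonic set Bb, Cm, Dm, Eb, F, Gm, Adim. Of the given chords, Eb–G–Bb = Eb, Bb–D–F = Bb and F–A–C = F are diatonic. Gb–Bb–Db doesn't fit — on degree 6 Bb major would have Gm (vi). Gb is the degree-6 chord of Bb minor, so it is the borrowed bVI.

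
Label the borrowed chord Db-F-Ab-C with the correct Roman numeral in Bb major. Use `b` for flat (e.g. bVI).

In Bb major scale degree 3 is D; Db is its lowered form, from Bb minor. The diatonic chord on degree 3 would be Dm (iii), but Db–F–Ab–C is the major-seventh chord from Bb minor. As a borrowed chord it is labeled bIIImaj7.

bIIImaj7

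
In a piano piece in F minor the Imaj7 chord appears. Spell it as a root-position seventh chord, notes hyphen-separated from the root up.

The root, F, is scale degree 1 — the same note in F minor and F major; only the chord quality changes. In F major the chord on F is F–A–C–E.

F-A-C-E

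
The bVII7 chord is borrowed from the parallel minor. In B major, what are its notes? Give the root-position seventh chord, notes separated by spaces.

A C# E G

The root of bVII7 is the lowered 7th degree: A# becomes A. Stacking thirds in B minor on A gives A–C#–E–G.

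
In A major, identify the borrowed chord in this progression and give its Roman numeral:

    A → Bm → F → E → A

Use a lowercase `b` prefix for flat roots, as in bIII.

bVI

A major has the diatonic set A, Bm, C#m, D, E, F#m, G#dim. A, Bm and E all belong to that set. F (F–A–C) is not: scale degree 6 in A major carries F#m (vi). In A minor the chord on that degree is F, so here it functions as bVI, borrowed from the parallel minor.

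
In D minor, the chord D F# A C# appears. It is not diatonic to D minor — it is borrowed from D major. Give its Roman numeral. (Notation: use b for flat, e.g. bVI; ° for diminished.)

Imaj7

D is scale degree 1 in D minor. The diatonic chord on degree 1 would be Dm (i), but D–F#–A–C# is the major-seventh chord from D major. As a borrowed chord it is labeled Imaj7.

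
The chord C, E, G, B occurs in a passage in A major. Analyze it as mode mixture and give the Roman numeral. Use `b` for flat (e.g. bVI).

C is the lowered form of scale degree 3 in A major (the diatonic degree 3 is C#). The diatonic chord on degree 3 would be C#m (iii), but C–E–G–B is the major-seventh chord from A minor. As a borrowed chord it is labeled bIIImaj7.

bIIImaj7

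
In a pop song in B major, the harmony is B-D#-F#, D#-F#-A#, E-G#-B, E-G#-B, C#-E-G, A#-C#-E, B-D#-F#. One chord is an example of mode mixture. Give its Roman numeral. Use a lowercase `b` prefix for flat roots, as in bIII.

ii°

The diatonic triads in B major are B, C#m, D#m, E, F#, G#m, A#dim. Of the given chords, B–D#–F# = B, D#–F#–A# = D#m, E–G#–B = E and A#–C#–E = A#dim are diatonic. C#–E–G is not: scale degree 2 in B major carries C#m (ii). In B minor the chord on that degree is C#dim, so here it functions as ii°, borrowed from the parallel minor.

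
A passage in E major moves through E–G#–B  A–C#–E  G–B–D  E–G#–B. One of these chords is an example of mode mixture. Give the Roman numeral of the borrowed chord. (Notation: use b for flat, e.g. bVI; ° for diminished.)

In E major the diatonic chords are E, F#m, G#m, A, B, C#m, D#dim. E–G#–B = E and A–C#–E = A both belong to that set. G–B–D doesn't fit — on degree 3 E major would have G#m (iii). G is the degree-3 chord of E minor, so it is the borrowed bIII.

bIII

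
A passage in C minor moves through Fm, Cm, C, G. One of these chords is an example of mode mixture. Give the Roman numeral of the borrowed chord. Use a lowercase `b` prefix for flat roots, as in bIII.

C minor has the diatonic set Cm, Ddim, Eb, Fm, G, Ab, Bb (with V from harmonic minor). Fm, Cm and G all belong to that set. C (C–E–G) is not: scale degree 1 in C minor carries Cm (i). In C major the chord on that degree is C, so here it functions as I, borrowed from the parallel major.

I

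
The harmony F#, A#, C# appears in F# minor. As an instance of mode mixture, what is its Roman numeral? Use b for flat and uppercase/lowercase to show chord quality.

The root F# is the diatonic 1st degree of F# minor; the borrowing shows in the chord quality. Diatonically F# minor has F#m (i) on that degree; F#–A#–C# is instead the major chord native to F# major, so it takes the label I.

I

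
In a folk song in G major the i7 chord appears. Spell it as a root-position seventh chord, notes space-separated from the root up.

i7 is built on scale degree 1, which is G in both G major and its parallel. In G minor the chord on G is G–Bb–D–F.

G Bb D F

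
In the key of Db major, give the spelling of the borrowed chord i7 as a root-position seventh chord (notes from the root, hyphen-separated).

i7 is built on scale degree 1, which is Db in both Db major and its parallel. In Db minor the chord on Db is Db–Fb–Ab–Cb.

Db-Fb-Ab-Cb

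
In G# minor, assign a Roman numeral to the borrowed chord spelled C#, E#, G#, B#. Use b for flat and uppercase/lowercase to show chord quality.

IVmaj7

The root C# is the diatonic 4th degree of G# minor; the borrowing shows in the chord quality. C#–E#–G#–B# is a major-seventh chord — the form found in G# major, not the diatonic iv (C#m). Borrowed into G# minor it is written IVmaj7.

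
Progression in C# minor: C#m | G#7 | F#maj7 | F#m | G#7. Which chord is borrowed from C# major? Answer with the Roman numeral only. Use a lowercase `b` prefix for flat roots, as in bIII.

In C# minor (with V from harmonic minor) the diatonic chords are C#m, D#dim, E, F#m, G#, A, B. C#m, G#7 and F#m all belong to that set. F#maj7 (F#–A#–C#–E#) doesn't fit — on degree 4 C# minor would have F#m (iv). F#maj7 is the degree-4 chord of C# major, so it is the borrowed IVmaj7.

IVmaj7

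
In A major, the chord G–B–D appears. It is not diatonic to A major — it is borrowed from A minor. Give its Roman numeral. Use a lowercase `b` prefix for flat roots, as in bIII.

bVII

In A major scale degree 7 is G#; G is its lowered form, from A minor. Diatonically A major has G#dim (vii°) on that degree; G–B–D is instead the major chord native to A minor, so it takes the label bVII.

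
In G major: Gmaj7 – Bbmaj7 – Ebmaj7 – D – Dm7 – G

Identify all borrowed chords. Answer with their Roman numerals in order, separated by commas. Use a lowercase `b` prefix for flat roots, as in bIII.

The diatonic triads in G major are G, Am, Bm, C, D, Em, F#dim. Gmaj7, D and G all belong to that set. But Bbmaj7 (Bb–D–F–A) is foreign: the diatonic iii on degree 3 is Bm, whereas Bbmaj7 comes from G minor. It is labeled bIIImaj7. Ebmaj7 (Eb–G–Bb–D) doesn't fit — on degree 6 G major would have Em (vi). Ebmaj7 is the degree-6 chord of G minor, so it is the borrowed bVImaj7. Dm7 (D–F–A–C) doesn't fit — on degree 5 G major would have D (V). Dm7 is the degree-5 chord of G minor, so it is the borrowed v7.

bIIImaj7, bVImaj7, v7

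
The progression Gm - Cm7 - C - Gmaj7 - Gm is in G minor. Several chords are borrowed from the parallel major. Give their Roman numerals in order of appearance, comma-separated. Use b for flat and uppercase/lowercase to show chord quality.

In G minor (with V from harmonic minor) the diatonic chords are Gm, Adim, Bb, Cm, D, Eb, F. Gm and Cm7 are both diatonic. C (C–E–G) is not: scale degree 4 in G minor carries Cm (iv). In G major the chord on that degree is C, so here it functions as IV, borrowed from the parallel major. Gmaj7 (G–B–D–F#) is not: scale degree 1 in G minor carries Gm (i). In G major the chord on that degree is Gmaj7, so here it functions as Imaj7, borrowed from the parallel major.

IV, Imaj7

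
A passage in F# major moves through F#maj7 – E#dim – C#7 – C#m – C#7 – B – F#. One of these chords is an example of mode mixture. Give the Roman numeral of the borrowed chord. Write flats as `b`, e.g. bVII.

v

In F# major the diatonic chords are F#, G#m, A#m, B, C#, D#m, E#dim. F#maj7, E#dim, C#7, B and F# all belong to that set. But C#m (C#–E–G#) is foreign: the diatonic V on degree 5 is C#, whereas C#m comes from F# minor. It is labeled v.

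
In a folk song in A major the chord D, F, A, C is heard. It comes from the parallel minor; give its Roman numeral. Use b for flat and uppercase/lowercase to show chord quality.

The root D is the diatonic 4th degree of A major; the borrowing shows in the chord quality. D–F–A–C is a minor-seventh chord — the form found in A minor, not the diatonic IV (D). Borrowed into A major it is written iv7.

iv7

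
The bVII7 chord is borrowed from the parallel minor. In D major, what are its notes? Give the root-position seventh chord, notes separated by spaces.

Scale degree 7 in D major is C#. bVII7 uses the lowered form, C, taken from D minor. In D minor the chord on C is C–E–G–Bb.

C E G Bb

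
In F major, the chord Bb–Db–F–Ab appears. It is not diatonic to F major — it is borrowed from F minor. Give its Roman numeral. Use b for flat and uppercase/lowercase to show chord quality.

The root Bb is the diatonic 4th degree of F major; the borrowing shows in the chord quality. The diatonic chord on degree 4 would be Bb (IV), but Bb–Db–F–Ab is the minor-seventh chord from F minor. As a borrowed chord it is labeled iv7.

iv7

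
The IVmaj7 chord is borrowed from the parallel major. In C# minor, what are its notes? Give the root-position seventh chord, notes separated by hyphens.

IVmaj7 is built on scale degree 4, which is F# in both C# minor and its parallel. Stacking thirds in C# major on F# gives F#–A#–C#–E#.

F#-A#-C#-E#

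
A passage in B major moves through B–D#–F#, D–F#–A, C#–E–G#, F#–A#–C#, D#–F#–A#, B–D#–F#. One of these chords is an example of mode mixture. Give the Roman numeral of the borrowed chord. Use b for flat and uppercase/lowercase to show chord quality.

bIII

B major has the diatonic set B, C#m, D#m, E, F#, G#m, A#dim. B–D#–F# = B, C#–E–G# = C#m, F#–A#–C# = F# and D#–F#–A# = D#m are all diatonic. But D–F#–A is foreign: the diatonic iii on degree 3 is D#m, whereas D comes from B minor. It is labeled bIII.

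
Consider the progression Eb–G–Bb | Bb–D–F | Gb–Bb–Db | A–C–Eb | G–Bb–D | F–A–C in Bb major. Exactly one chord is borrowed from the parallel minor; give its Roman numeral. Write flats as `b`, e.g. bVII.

In Bb major the diatonic chords are Bb, Cm, Dm, Eb, F, Gm, Adim. Eb–G–Bb = Eb, Bb–D–F = Bb, A–C–Eb = Adim, G–Bb–D = Gm and F–A–C = F are all diatonic. Gb–Bb–Db is not: scale degree 6 in Bb major carries Gm (vi). In Bb minor the chord on that degree is Gb, so here it functions as bVI, borrowed from the parallel minor.

bVI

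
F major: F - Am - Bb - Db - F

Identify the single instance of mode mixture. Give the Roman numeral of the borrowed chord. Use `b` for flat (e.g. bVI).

bVI

The diatonic triads in F major are F, Gm, Am, Bb, C, Dm, Edim. F, Am and Bb all belong to that set. Db (Db–F–Ab) doesn't fit — on degree 6 F major would have Dm (vi). Db is the degree-6 chord of F minor, so it is the borrowed bVI.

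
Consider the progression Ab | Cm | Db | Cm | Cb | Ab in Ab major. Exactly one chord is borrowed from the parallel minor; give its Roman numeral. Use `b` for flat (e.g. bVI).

bIII

In Ab major the diatonic chords are Ab, Bbm, Cm, Db, Eb, Fm, Gdim. Ab, Cm and Db all belong to that set. Cb (Cb–Eb–Gb) is not: scale degree 3 in Ab major carries Cm (iii). In Ab minor the chord on that degree is Cb, so here it functions as bIII, borrowed from the parallel minor.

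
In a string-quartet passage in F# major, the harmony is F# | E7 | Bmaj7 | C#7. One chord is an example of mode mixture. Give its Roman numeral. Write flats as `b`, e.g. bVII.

bVII7

In F# major the diatonic chords are F#, G#m, A#m, B, C#, D#m, E#dim. Of the given chords, F#, Bmaj7 and C#7 are diatonic. E7 (E–G#–B–D) is not: scale degree 7 in F# major carries E#dim (vii°). In F# minor the chord on that degree is E7, so here it functions as bVII7, borrowed from the parallel minor.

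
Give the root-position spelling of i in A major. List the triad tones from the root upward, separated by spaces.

The root, A, is scale degree 1 — the same note in A major and A minor; only the chord quality changes. Stacking thirds in A minor on A gives A–C–E.

A C E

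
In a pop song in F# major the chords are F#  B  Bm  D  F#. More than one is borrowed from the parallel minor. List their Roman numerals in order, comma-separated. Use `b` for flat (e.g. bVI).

iv, bVI

The diatonic triads in F# major are F#, G#m, A#m, B, C#, D#m, E#dim. Of the given chords, F# and B are diatonic. Bm (B–D–F#) is not: scale degree 4 in F# major carries B (IV). In F# minor the chord on that degree is Bm, so here it functions as iv, borrowed from the parallel minor. But D (D–F#–A) is foreign: the diatonic vi on degree 6 is D#m, whereas D comes from F# minor. It is labeled bVI.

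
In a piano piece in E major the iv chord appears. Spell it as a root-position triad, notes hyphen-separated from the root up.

A-C-E

The root, A, is scale degree 4 — the same note in E major and E minor; only the chord quality changes. In E minor the chord on A is A–C–E.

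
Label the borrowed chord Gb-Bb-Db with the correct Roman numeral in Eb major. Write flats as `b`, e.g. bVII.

bIII

Gb is the lowered form of scale degree 3 in Eb major (the diatonic degree 3 is G). Diatonically Eb major has Gm (iii) on that degree; Gb–Bb–Db is instead the major chord native to Eb minor, so it takes the label bIII.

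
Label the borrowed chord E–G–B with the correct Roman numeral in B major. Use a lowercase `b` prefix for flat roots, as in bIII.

E is scale degree 4 in B major. E–G–B is a minor chord — the form found in B minor, not the diatonic IV (E). Borrowed into B major it is written iv.

iv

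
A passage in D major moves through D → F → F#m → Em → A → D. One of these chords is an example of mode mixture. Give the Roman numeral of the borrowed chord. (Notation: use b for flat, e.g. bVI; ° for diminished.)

bIII

The diatonic triads in D major are D, Em, F#m, G, A, Bm, C#dim. D, F#m, Em and A are all diatonic. F (F–A–C) is not: scale degree 3 in D major carries F#m (iii). In D minor the chord on that degree is F, so here it functions as bIII, borrowed from the parallel minor.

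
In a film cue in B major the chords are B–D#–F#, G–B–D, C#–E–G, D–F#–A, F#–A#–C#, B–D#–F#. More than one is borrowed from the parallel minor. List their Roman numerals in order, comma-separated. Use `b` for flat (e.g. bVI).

bVI, ii°, bIII

In B major the diatonic chords are B, C#m, D#m, E, F#, G#m, A#dim. Of the given chords, B–D#–F# = B and F#–A#–C# = F# are diatonic. G–B–D is not: scale degree 6 in B major carries G#m (vi). In B minor the chord on that degree is G, so here it functions as bVI, borrowed from the parallel minor. C#–E–G is not: scale degree 2 in B major carries C#m (ii). In B minor the chord on that degree is C#dim, so here it functions as ii°, borrowed from the parallel minor. But D–F#–A is foreign: the diatonic iii on degree 3 is D#m, whereas D comes from B minor. It is labeled bIII.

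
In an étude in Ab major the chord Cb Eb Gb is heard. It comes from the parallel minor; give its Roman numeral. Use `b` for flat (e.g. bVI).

In Ab major scale degree 3 is C; Cb is its lowered form, from Ab minor. Diatonically Ab major has Cm (iii) on that degree; Cb–Eb–Gb is instead the major chord native to Ab minor, so it takes the label bIII.

bIII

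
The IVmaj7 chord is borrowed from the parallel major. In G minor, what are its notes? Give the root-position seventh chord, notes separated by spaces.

C E G B

IVmaj7 is built on scale degree 4, which is C in both G minor and its parallel. Building the major-seventh chord from the parallel major on C: C–E–G–B.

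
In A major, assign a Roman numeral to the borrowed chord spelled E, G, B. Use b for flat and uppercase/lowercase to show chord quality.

v

E is scale degree 5 in A major. Diatonically A major has E (V) on that degree; E–G–B is instead the minor chord native to A minor, so it takes the label v.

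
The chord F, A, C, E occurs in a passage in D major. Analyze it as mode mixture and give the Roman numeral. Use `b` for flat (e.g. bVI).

The root F is the lowered 3rd scale degree — diatonically D major has F# there. F–A–C–E is a major-seventh chord — the form found in D minor, not the diatonic iii (F#m). Borrowed into D major it is written bIIImaj7.

bIIImaj7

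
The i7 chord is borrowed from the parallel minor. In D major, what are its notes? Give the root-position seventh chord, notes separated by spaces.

D F A C

i7 is built on scale degree 1, which is D in both D major and its parallel. In D minor the chord on D is D–F–A–C.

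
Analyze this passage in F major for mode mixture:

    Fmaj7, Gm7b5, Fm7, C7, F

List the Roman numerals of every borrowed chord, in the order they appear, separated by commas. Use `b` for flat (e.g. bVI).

iiø7, i7

F major has the diatonic set F, Gm, Am, Bb, C, Dm, Edim. Fmaj7, C7 and F are all diatonic. Gm7b5 (G–Bb–Db–F) is not: scale degree 2 in F major carries Gm (ii). In F minor the chord on that degree is Gm7b5, so here it functions as iiø7, borrowed from the parallel minor. Fm7 (F–Ab–C–Eb) is not: scale degree 1 in F major carries F (I). In F minor the chord on that degree is Fm7, so here it functions as i7, borrowed from the parallel minor.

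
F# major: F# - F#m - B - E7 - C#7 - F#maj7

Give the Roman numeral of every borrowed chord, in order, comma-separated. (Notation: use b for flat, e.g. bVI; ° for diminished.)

In F# major the diatonic chords are F#, G#m, A#m, B, C#, D#m, E#dim. Of the given chords, F#, B, C#7 and F#maj7 are diatonic. F#m (F#–A–C#) is not: scale degree 1 in F# major carries F# (I). In F# minor the chord on that degree is F#m, so here it functions as i, borrowed from the parallel minor. But E7 (E–G#–B–D) is foreign: the diatonic vii° on degree 7 is E#dim, whereas E7 comes from F# minor. It is labeled bVII7.

i, bVII7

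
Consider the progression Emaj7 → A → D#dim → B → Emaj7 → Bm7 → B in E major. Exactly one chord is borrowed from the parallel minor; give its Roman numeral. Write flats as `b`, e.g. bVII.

v7

E major has the diatonic set E, F#m, G#m, A, B, C#m, D#dim. Of the given chords, Emaj7, A, D#dim and B are diatonic. Bm7 (B–D–F#–A) is not: scale degree 5 in E major carries B (V). In E minor the chord on that degree is Bm7, so here it functions as v7, borrowed from the parallel minor.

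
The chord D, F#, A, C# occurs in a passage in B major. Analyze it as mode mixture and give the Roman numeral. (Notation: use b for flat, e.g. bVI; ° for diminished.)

In B major scale degree 3 is D#; D is its lowered form, from B minor. D–F#–A–C# is a major-seventh chord — the form found in B minor, not the diatonic iii (D#m). Borrowed into B major it is written bIIImaj7.

bIIImaj7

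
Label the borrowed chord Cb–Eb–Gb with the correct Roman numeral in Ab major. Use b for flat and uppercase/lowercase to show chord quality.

bIII

The root Cb is the lowered 3rd scale degree — diatonically Ab major has C there. Diatonically Ab major has Cm (iii) on that degree; Cb–Eb–Gb is instead the major chord native to Ab minor, so it takes the label bIII.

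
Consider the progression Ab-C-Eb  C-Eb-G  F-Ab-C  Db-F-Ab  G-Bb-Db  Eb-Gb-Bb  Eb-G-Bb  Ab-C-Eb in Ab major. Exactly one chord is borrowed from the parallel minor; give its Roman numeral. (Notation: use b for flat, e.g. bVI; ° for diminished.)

v

In Ab major the diatonic chords are Ab, Bbm, Cm, Db, Eb, Fm, Gdim. Of the given chords, Ab–C–Eb = Ab, C–Eb–G = Cm, F–Ab–C = Fm, Db–F–Ab = Db, G–Bb–Db = Gdim and Eb–G–Bb = Eb are diatonic. But Eb–Gb–Bb is foreign: the diatonic V on degree 5 is Eb, whereas Ebm comes from Ab minor. It is labeled v.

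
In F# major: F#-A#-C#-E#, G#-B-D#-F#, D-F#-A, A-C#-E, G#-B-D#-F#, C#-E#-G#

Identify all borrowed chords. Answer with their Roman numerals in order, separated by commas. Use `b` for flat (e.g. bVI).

bVI, bIII

The diatonic triads in F# major are F#, G#m, A#m, B, C#, D#m, E#dim. F#–A#–C#–E# = F#maj7, G#–B–D#–F# = G#m7 and C#–E#–G# = C# all belong to that set. But D–F#–A is foreign: the diatonic vi on degree 6 is D#m, whereas D comes from F# minor. It is labeled bVI. A–C#–E doesn't fit — on degree 3 F# major would have A#m (iii). A is the degree-3 chord of F# minor, so it is the borrowed bIII.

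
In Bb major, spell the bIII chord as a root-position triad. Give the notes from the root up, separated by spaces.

The root of bIII is the lowered 3rd degree: D becomes Db. Stacking thirds in Bb minor on Db gives Db–F–Ab.

Db F Ab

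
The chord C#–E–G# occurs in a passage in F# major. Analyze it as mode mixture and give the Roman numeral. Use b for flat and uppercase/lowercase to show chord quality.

C# is scale degree 5 in F# major. Diatonically F# major has C# (V) on that degree; C#–E–G# is instead the minor chord native to F# minor, so it takes the label v.

v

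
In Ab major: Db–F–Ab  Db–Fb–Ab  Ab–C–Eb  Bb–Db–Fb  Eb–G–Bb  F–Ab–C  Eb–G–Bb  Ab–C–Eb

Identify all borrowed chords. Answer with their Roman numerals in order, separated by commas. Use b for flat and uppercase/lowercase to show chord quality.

Ab major has the diatonic set Ab, Bbm, Cm, Db, Eb, Fm, Gdim. Db–F–Ab = Db, Ab–C–Eb = Ab, Eb–G–Bb = Eb and F–Ab–C = Fm are all diatonic. Db–Fb–Ab is not: scale degree 4 in Ab major carries Db (IV). In Ab minor the chord on that degree is Dbm, so here it functions as iv, borrowed from the parallel minor. But Bb–Db–Fb is foreign: the diatonic ii on degree 2 is Bbm, whereas Bbdim comes from Ab minor. It is labeled ii°.

iv, ii°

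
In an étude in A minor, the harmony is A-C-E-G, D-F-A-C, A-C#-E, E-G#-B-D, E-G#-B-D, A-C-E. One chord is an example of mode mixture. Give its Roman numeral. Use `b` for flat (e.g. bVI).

I

The diatonic triads in A minor (with V from harmonic minor) are Am, Bdim, C, Dm, E, F, G. A–C–E–G = Am7, D–F–A–C = Dm7, E–G#–B–D = E7 and A–C–E = Am are all diatonic. A–C#–E is not: scale degree 1 in A minor carries Am (i). In A major the chord on that degree is A, so here it functions as I, borrowed from the parallel major.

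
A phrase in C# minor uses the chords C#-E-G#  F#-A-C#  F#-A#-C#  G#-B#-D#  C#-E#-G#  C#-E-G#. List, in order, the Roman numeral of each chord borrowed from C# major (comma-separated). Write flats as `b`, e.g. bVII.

The diatonic triads in C# minor (with V from harmonic minor) are C#m, D#dim, E, F#m, G#, A, B. C#–E–G# = C#m, F#–A–C# = F#m and G#–B#–D# = G# all belong to that set. But F#–A#–C# is foreign: the diatonic iv on degree 4 is F#m, whereas F# comes from C# major. It is labeled IV. But C#–E#–G# is foreign: the diatonic i on degree 1 is C#m, whereas C# comes from C# major. It is labeled I.

IV, I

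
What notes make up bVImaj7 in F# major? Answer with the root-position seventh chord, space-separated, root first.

D F# A C#

bVImaj7 is built on the lowered scale degree 6. In F# major degree 6 is D#; lowered it becomes D. In F# minor the chord on D is D–F#–A–C#.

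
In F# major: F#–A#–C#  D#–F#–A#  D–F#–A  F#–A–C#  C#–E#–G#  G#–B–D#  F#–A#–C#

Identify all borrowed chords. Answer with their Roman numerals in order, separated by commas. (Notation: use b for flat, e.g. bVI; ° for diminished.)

In F# major the diatonic chords are F#, G#m, A#m, B, C#, D#m, E#dim. F#–A#–C# = F#, D#–F#–A# = D#m, C#–E#–G# = C# and G#–B–D# = G#m are all diatonic. But D–F#–A is foreign: the diatonic vi on degree 6 is D#m, whereas D comes from F# minor. It is labeled bVI. F#–A–C# is not: scale degree 1 in F# major carries F# (I). In F# minor the chord on that degree is F#m, so here it functions as i, borrowed from the parallel minor.

bVI, i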